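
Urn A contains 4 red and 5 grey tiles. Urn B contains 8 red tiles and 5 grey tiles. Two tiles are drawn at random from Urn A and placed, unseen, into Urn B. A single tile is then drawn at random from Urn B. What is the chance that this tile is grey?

11/27

Condition on how many of the transferred tiles are grey (from Urn A: 5 grey of 9; then Urn B has 15 total).
  0 grey: C(5,0)C(4,2)/C(9,2) = 1/6; then P = 5/15
  1 grey: C(5,1)C(4,1)/C(9,2) = 5/9; then P = 6/15
  2 grey: C(5,2)C(4,0)/C(9,2) = 5/18; then P = 7/15
P(grey from Urn B) = 11/27 ≈ 0.4074.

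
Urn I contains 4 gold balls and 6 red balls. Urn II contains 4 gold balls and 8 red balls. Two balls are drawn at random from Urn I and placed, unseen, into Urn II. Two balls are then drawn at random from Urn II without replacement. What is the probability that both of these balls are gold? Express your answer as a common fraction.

Condition on how many of the transferred balls are gold (from Urn I: 4 gold of 10; then Urn II has 14 total).
  0 gold: C(4,0)C(6,2)/C(10,2) = 1/3; then P = C(4,2)/C(14,2) = 6/91
  1 gold: C(4,1)C(6,1)/C(10,2) = 8/15; then P = C(5,2)/C(14,2) = 10/91
  2 gold: C(4,2)C(6,0)/C(10,2) = 2/15; then P = C(6,2)/C(14,2) = 15/91
P(both gold) = 4/39 ≈ 0.1026.

4/39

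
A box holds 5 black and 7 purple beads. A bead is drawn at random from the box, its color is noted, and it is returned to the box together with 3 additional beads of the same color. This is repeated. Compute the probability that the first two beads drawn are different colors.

Either purple then black, or black then purple; after the first draw the total is 15.
P = (7/12)·(5/15) + (5/12)·(7/15) = 7/18 ≈ 0.3889.

7/18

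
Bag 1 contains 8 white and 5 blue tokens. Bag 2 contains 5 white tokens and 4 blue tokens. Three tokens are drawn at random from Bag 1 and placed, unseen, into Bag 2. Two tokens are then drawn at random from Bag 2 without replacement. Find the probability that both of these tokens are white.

4/13

Condition on how many of the transferred tokens are white (from Bag 1: 8 white of 13; then Bag 2 has 12 total).
  0 white: C(8,0)C(5,3)/C(13,3) = 5/143; then P = C(5,2)/C(12,2) = 5/33
  1 white: C(8,1)C(5,2)/C(13,3) = 40/143; then P = C(6,2)/C(12,2) = 5/22
  2 white: C(8,2)C(5,1)/C(13,3) = 70/143; then P = C(7,2)/C(12,2) = 7/22
  3 white: C(8,3)C(5,0)/C(13,3) = 28/143; then P = C(8,2)/C(12,2) = 14/33
P(both white) = 4/13 ≈ 0.3077.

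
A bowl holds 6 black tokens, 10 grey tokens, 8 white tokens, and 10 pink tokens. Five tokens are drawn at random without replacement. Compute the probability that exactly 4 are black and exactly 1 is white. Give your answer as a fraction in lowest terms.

5/11594

Unordered draws without replacement: count favorable combinations over C(34,5).
Favorable = C(6,4) · C(10,0) · C(8,1) · C(10,0) = 120; total = C(34,5) = 278256.
P = 120/278256 = 5/11594 ≈ 0.0004.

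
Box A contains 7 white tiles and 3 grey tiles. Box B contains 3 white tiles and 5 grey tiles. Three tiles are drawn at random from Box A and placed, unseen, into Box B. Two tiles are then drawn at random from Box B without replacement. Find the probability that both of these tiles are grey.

Condition on how many of the transferred tiles are grey (from Box A: 3 grey of 10; then Box B has 11 total).
  0 grey: C(3,0)C(7,3)/C(10,3) = 7/24; then P = C(5,2)/C(11,2) = 2/11
  1 grey: C(3,1)C(7,2)/C(10,3) = 21/40; then P = C(6,2)/C(11,2) = 3/11
  2 grey: C(3,2)C(7,1)/C(10,3) = 7/40; then P = C(7,2)/C(11,2) = 21/55
  3 grey: C(3,3)C(7,0)/C(10,3) = 1/120; then P = C(8,2)/C(11,2) = 28/55
P(both grey) = 147/550 ≈ 0.2673.

147/550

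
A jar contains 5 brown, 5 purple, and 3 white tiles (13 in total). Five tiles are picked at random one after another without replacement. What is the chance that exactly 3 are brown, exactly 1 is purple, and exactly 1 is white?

50/429

Unordered draws without replacement: count favorable combinations over C(13,5).
Favorable = C(5,3) · C(5,1) · C(3,1) = 150; total = C(13,5) = 1287.
P = 150/1287 = 50/429 ≈ 0.1166.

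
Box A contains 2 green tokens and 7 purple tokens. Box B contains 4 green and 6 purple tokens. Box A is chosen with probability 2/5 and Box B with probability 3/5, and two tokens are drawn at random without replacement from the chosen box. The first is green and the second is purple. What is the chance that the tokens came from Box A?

35/107

P(E | Box A) = 7/36; P(E | Box B) = 4/15.
P(E) = 2/5·7/36 + 3/5·4/15 = 107/450.
By Bayes' rule, P(Box A | E) = 7/90 / 107/450 = 35/107 ≈ 0.3271.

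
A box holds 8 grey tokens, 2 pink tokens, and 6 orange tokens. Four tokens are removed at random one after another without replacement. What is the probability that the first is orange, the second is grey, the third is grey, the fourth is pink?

1/65

Multiply the conditional probability of each draw in order, without replacement, so each draw removes one from its color and from the total.
P = (6/16) · (8/15) · (7/14) · (2/13) = 1/65 ≈ 0.0154.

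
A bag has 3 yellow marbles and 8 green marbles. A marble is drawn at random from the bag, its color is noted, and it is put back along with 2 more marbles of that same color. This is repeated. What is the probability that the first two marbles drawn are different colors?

48/143

Either green then yellow, or yellow then green; after the first draw the total is 13.
P = (8/11)·(3/13) + (3/11)·(8/13) = 48/143 ≈ 0.3357.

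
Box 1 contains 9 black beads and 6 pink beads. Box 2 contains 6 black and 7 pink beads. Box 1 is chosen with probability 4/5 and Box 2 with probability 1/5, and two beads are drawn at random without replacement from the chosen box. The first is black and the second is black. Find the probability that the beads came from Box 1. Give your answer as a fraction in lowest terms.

1248/1423

P(E | Box 1) = 12/35; P(E | Box 2) = 5/26.
P(E) = 4/5·12/35 + 1/5·5/26 = 1423/4550.
By Bayes' rule, P(Box 1 | E) = 48/175 / 1423/4550 = 1248/1423 ≈ 0.8770.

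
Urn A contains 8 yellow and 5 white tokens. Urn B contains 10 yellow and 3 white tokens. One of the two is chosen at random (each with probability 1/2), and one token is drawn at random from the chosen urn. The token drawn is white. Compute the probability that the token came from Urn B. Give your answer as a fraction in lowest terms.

3/8

P(white | Urn A) = 5/13; P(white | Urn B) = 3/13.
P(white) = 1/2·5/13 + 1/2·3/13 = 4/13.
By Bayes' rule, P(Urn B | white) = 3/26 / 4/13 = 3/8 ≈ 0.3750.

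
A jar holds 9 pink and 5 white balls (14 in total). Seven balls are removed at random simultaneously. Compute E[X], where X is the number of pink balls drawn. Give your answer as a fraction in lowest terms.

9/2

By linearity of expectation, E[X] = Σ P(draw i is pink); by symmetry each draw (even without replacement) has P(pink) = 9/14.
E[X] = 7 · 9/14 = 9/2 ≈ 4.5000.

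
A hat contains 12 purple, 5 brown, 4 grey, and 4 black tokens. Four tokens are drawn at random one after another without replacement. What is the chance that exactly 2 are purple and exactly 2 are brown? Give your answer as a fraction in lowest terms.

6/115

Unordered draws without replacement: count favorable combinations over C(25,4).
Favorable = C(12,2) · C(5,2) · C(4,0) · C(4,0) = 660; total = C(25,4) = 12650.
P = 660/12650 = 6/115 ≈ 0.0522.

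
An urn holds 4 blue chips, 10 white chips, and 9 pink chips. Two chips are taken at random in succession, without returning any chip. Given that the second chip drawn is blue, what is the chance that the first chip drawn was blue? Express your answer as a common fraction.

3/22

P(first=blue and the second chip drawn is blue) = (4/23)·(3/22) = 6/253.
P(the second chip drawn is blue) = Σ over first color = 6/253 + 20/253 + 18/253 = 4/23.
By Bayes, P(first=blue | the second chip drawn is blue) = 6/253 / 4/23 = 3/22 ≈ 0.1364.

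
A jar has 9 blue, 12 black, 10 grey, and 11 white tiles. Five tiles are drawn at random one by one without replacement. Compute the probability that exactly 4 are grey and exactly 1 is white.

Unordered draws without replacement: count favorable combinations over C(42,5).
Favorable = C(9,0) · C(12,0) · C(10,4) · C(11,1) = 2310; total = C(42,5) = 850668.
P = 2310/850668 = 55/20254 ≈ 0.0027.

55/20254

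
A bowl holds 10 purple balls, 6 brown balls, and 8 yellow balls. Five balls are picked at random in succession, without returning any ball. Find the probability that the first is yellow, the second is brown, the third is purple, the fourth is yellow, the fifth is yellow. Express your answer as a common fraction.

1/253

Multiply the conditional probability of each draw in order, without replacement, so each draw removes one from its color and from the total.
P = (8/24) · (6/23) · (10/22) · (7/21) · (6/20) = 1/253 ≈ 0.0040.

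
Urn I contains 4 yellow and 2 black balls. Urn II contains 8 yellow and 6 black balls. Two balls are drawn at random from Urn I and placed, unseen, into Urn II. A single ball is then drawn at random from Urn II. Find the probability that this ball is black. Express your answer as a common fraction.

Condition on how many of the transferred balls are black (from Urn I: 2 black of 6; then Urn II has 16 total).
  0 black: C(2,0)C(4,2)/C(6,2) = 2/5; then P = 6/16
  1 black: C(2,1)C(4,1)/C(6,2) = 8/15; then P = 7/16
  2 black: C(2,2)C(4,0)/C(6,2) = 1/15; then P = 8/16
P(black from Urn II) = 5/12 ≈ 0.4167.

5/12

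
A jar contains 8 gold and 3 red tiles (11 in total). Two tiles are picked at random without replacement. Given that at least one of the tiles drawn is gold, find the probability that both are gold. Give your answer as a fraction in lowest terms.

7/13

P(both gold) = C(8,2)/C(11,2) = 28/55; P(at least one gold) = 1 − C(3,2)/C(11,2) = 52/55.
Since 'both gold' ⊆ 'at least one gold', P(both | at least one) = 28/55 / 52/55 = 7/13 ≈ 0.5385.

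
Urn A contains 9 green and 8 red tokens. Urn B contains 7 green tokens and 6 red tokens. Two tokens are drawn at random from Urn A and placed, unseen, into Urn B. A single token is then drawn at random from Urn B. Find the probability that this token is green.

Condition on how many of the transferred tokens are green (from Urn A: 9 green of 17; then Urn B has 15 total).
  0 green: C(9,0)C(8,2)/C(17,2) = 7/34; then P = 7/15
  1 green: C(9,1)C(8,1)/C(17,2) = 9/17; then P = 8/15
  2 green: C(9,2)C(8,0)/C(17,2) = 9/34; then P = 9/15
P(green from Urn B) = 137/255 ≈ 0.5373.

137/255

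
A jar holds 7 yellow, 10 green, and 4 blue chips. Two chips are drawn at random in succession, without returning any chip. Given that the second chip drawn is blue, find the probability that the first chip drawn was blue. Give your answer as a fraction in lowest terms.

3/20

P(first=blue and the second chip drawn is blue) = (4/21)·(3/20) = 1/35.
P(the second chip drawn is blue) = Σ over first color = 1/15 + 2/21 + 1/35 = 4/21.
By Bayes, P(first=blue | the second chip drawn is blue) = 1/35 / 4/21 = 3/20 ≈ 0.1500.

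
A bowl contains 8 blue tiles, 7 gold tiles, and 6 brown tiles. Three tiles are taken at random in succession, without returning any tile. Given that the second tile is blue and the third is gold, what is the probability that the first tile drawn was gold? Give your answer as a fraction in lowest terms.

P(first=gold and the second tile is blue and the third is gold) = (7/21)·(8/20)·(6/19) = 4/95.
P(E) = Σ over first color = 14/285 + 4/95 + 4/95 = 2/15.
By Bayes, P(first=gold | E) = 4/95 / 2/15 = 6/19 ≈ 0.3158.

6/19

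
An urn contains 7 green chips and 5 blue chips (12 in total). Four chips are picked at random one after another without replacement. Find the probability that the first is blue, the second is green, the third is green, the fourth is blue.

7/99

Multiply the conditional probability of each draw in order, without replacement, so each draw removes one from its color and from the total.
P = (5/12) · (7/11) · (6/10) · (4/9) = 7/99 ≈ 0.0707.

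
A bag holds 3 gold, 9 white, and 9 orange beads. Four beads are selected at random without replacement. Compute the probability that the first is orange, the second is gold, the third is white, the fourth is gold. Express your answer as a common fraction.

Multiply the conditional probability of each draw in order, without replacement, so each draw removes one from its color and from the total.
P = (9/21) · (3/20) · (9/19) · (2/18) = 9/2660 ≈ 0.0034.

9/2660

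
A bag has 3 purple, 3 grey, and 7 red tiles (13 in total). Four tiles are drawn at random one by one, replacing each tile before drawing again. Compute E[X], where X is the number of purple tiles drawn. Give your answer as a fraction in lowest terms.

By linearity of expectation, E[X] = Σ P(draw i is purple); each independent draw has P(purple) = 3/13.
E[X] = 4 · 3/13 = 12/13 ≈ 0.9231.

12/13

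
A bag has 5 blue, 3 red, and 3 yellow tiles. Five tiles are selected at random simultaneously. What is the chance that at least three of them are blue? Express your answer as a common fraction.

181/462

Sum the hypergeometric tail for j = 3,…,5 blue tiles.
Favorable = C(5,3)·C(6,2) + C(5,4)·C(6,1) + C(5,5)·C(6,0) = 181; total = C(11,5) = 462.
P = 181/462 = 181/462 ≈ 0.3918.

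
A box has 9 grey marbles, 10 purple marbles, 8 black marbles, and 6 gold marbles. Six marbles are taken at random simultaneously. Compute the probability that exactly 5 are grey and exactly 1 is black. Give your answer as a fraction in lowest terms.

Unordered draws without replacement: count favorable combinations over C(33,6).
Favorable = C(9,5) · C(10,0) · C(8,1) · C(6,0) = 1008; total = C(33,6) = 1107568.
P = 1008/1107568 = 9/9889 ≈ 0.0009.

9/9889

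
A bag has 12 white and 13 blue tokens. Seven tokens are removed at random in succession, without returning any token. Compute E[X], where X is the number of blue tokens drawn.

91/25

By linearity of expectation, E[X] = Σ P(draw i is blue); by symmetry each draw (even without replacement) has P(blue) = 13/25.
E[X] = 7 · 13/25 = 91/25 ≈ 3.6400.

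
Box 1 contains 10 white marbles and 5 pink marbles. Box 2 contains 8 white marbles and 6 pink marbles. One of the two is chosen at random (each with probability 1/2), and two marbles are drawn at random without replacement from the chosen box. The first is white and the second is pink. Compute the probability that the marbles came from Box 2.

72/137

P(E | Box 1) = 5/21; P(E | Box 2) = 24/91.
P(E) = 1/2·5/21 + 1/2·24/91 = 137/546.
By Bayes' rule, P(Box 2 | E) = 12/91 / 137/546 = 72/137 ≈ 0.5255.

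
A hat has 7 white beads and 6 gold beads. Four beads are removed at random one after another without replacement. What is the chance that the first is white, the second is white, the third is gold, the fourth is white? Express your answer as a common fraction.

Multiply the conditional probability of each draw in order, without replacement, so each draw removes one from its color and from the total.
P = (7/13) · (6/12) · (6/11) · (5/10) = 21/286 ≈ 0.0734.

21/286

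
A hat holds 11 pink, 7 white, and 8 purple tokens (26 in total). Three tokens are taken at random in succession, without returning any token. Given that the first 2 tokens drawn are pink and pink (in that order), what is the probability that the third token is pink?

After removing 2 pink, the hat has 9 pink out of 24 remaining.
P(third is pink | given) = 9/24 = 3/8 ≈ 0.3750.

3/8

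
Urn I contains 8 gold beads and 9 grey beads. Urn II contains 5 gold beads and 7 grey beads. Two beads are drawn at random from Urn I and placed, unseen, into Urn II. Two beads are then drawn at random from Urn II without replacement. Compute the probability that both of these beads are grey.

Condition on how many of the transferred beads are grey (from Urn I: 9 grey of 17; then Urn II has 14 total).
  0 grey: C(9,0)C(8,2)/C(17,2) = 7/34; then P = C(7,2)/C(14,2) = 3/13
  1 grey: C(9,1)C(8,1)/C(17,2) = 9/17; then P = C(8,2)/C(14,2) = 4/13
  2 grey: C(9,2)C(8,0)/C(17,2) = 9/34; then P = C(9,2)/C(14,2) = 36/91
P(both grey) = 75/238 ≈ 0.3151.

75/238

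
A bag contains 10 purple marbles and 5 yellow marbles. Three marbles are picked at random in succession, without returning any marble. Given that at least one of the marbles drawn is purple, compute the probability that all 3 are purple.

24/89

P(all 3 purple) = C(10,3)/C(15,3) = 24/91; P(at least one purple) = 1 − C(5,3)/C(15,3) = 89/91.
Since 'all 3 purple' ⊆ 'at least one purple', P(all 3 | at least one) = 24/91 / 89/91 = 24/89 ≈ 0.2697.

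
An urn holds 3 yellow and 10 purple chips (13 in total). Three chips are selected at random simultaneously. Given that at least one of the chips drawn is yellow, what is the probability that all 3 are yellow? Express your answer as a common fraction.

P(all 3 yellow) = C(3,3)/C(13,3) = 1/286; P(at least one yellow) = 1 − C(10,3)/C(13,3) = 83/143.
Since 'all 3 yellow' ⊆ 'at least one yellow', P(all 3 | at least one) = 1/286 / 83/143 = 1/166 ≈ 0.0060.

1/166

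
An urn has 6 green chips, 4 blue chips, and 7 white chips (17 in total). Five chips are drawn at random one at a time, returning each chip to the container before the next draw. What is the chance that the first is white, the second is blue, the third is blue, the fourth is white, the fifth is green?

Multiply the conditional probability of each draw in order, with replacement (the composition resets each draw).
P = (7/17) · (4/17) · (4/17) · (7/17) · (6/17) = 4704/1419857 ≈ 0.0033.

4704/1419857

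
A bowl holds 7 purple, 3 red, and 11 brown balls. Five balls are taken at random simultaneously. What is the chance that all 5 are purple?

Unordered draws without replacement: count favorable combinations over C(21,5).
Favorable = C(7,5) · C(3,0) · C(11,0) = 21; total = C(21,5) = 20349.
P = 21/20349 = 1/969 ≈ 0.0010.

1/969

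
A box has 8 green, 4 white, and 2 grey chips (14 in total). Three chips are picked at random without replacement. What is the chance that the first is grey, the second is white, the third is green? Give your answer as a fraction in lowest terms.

8/273

Multiply the conditional probability of each draw in order, without replacement, so each draw removes one from its color and from the total.
P = (2/14) · (4/13) · (8/12) = 8/273 ≈ 0.0293.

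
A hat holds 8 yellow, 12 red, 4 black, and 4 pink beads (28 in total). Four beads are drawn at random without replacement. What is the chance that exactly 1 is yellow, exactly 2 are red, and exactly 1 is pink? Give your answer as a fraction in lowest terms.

Unordered draws without replacement: count favorable combinations over C(28,4).
Favorable = C(8,1) · C(12,2) · C(4,0) · C(4,1) = 2112; total = C(28,4) = 20475.
P = 2112/20475 = 704/6825 ≈ 0.1032.

704/6825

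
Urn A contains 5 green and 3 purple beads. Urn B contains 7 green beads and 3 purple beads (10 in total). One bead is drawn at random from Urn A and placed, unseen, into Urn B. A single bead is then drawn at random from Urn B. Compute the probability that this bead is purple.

27/88

Condition on how many of the transferred beads are purple (from Urn A: 3 purple of 8; then Urn B has 11 total).
  0 purple: C(3,0)C(5,1)/C(8,1) = 5/8; then P = 3/11
  1 purple: C(3,1)C(5,0)/C(8,1) = 3/8; then P = 4/11
P(purple from Urn B) = 27/88 ≈ 0.3068.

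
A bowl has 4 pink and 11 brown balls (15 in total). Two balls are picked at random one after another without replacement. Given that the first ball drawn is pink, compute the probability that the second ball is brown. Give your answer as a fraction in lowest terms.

11/14

After removing 1 pink, the bowl has 11 brown out of 14 remaining.
P(second is brown | given) = 11/14 ≈ 0.7857.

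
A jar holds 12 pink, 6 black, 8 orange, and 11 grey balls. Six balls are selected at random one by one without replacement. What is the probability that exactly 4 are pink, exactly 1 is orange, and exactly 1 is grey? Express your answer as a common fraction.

Unordered draws without replacement: count favorable combinations over C(37,6).
Favorable = C(12,4) · C(6,0) · C(8,1) · C(11,1) = 43560; total = C(37,6) = 2324784.
P = 43560/2324784 = 165/8806 ≈ 0.0187.

165/8806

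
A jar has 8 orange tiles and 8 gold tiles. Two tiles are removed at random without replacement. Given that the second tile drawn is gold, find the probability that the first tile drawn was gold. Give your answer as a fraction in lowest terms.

P(first=gold and the second tile drawn is gold) = (8/16)·(7/15) = 7/30.
P(the second tile drawn is gold) = Σ over first color = 4/15 + 7/30 = 1/2.
By Bayes, P(first=gold | the second tile drawn is gold) = 7/30 / 1/2 = 7/15 ≈ 0.4667.

7/15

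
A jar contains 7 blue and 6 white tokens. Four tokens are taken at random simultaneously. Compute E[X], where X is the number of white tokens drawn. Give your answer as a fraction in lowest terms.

By linearity of expectation, E[X] = Σ P(draw i is white); by symmetry each draw (even without replacement) has P(white) = 6/13.
E[X] = 4 · 6/13 = 24/13 ≈ 1.8462.

24/13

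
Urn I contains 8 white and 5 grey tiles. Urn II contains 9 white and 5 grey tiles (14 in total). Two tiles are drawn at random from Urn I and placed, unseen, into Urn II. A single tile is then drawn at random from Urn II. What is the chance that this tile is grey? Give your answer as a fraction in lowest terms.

75/208

Condition on how many of the transferred tiles are grey (from Urn I: 5 grey of 13; then Urn II has 16 total).
  0 grey: C(5,0)C(8,2)/C(13,2) = 14/39; then P = 5/16
  1 grey: C(5,1)C(8,1)/C(13,2) = 20/39; then P = 6/16
  2 grey: C(5,2)C(8,0)/C(13,2) = 5/39; then P = 7/16
P(grey from Urn II) = 75/208 ≈ 0.3606.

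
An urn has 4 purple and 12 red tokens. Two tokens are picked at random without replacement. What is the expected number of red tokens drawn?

By linearity of expectation, E[X] = Σ P(draw i is red); by symmetry each draw (even without replacement) has P(red) = 12/16.
E[X] = 2 · 12/16 = 3/2 ≈ 1.5000.

3/2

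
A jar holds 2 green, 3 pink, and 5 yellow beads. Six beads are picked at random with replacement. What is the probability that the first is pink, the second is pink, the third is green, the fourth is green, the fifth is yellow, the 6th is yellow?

9/10000

Multiply the conditional probability of each draw in order, with replacement (the composition resets each draw).
P = (3/10) · (3/10) · (2/10) · (2/10) · (5/10) · (5/10) = 9/10000 ≈ 0.0009.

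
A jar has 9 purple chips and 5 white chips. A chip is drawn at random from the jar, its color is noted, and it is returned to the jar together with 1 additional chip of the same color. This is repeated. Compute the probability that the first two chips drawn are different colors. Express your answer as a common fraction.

Either white then purple, or purple then white; after the first draw the total is 15.
P = (5/14)·(9/15) + (9/14)·(5/15) = 3/7 ≈ 0.4286.

3/7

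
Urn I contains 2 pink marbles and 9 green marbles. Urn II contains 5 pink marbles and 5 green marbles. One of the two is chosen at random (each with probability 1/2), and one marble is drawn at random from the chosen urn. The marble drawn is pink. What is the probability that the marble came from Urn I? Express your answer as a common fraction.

4/15

P(pink | Urn I) = 2/11; P(pink | Urn II) = 1/2.
P(pink) = 1/2·2/11 + 1/2·1/2 = 15/44.
By Bayes' rule, P(Urn I | pink) = 1/11 / 15/44 = 4/15 ≈ 0.2667.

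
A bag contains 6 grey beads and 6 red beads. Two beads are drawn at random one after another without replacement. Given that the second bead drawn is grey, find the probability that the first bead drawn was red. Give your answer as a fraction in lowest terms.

6/11

P(first=red and the second bead drawn is grey) = (6/12)·(6/11) = 3/11.
P(the second bead drawn is grey) = Σ over first color = 5/22 + 3/11 = 1/2.
By Bayes, P(first=red | the second bead drawn is grey) = 3/11 / 1/2 = 6/11 ≈ 0.5455.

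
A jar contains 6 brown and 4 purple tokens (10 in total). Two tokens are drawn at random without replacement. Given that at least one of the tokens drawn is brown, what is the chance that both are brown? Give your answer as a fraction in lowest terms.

P(both brown) = C(6,2)/C(10,2) = 1/3; P(at least one brown) = 1 − C(4,2)/C(10,2) = 13/15.
Since 'both brown' ⊆ 'at least one brown', P(both | at least one) = 1/3 / 13/15 = 5/13 ≈ 0.3846.

5/13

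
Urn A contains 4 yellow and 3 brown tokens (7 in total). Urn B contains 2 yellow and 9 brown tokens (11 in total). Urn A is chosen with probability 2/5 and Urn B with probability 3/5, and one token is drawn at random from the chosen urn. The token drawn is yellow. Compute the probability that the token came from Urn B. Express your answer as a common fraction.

21/65

P(yellow | Urn A) = 4/7; P(yellow | Urn B) = 2/11.
P(yellow) = 2/5·4/7 + 3/5·2/11 = 26/77.
By Bayes' rule, P(Urn B | yellow) = 6/55 / 26/77 = 21/65 ≈ 0.3231.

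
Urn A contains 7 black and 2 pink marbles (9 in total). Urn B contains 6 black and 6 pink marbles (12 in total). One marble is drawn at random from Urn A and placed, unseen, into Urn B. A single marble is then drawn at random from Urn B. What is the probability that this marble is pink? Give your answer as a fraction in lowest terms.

Condition on how many of the transferred marbles are pink (from Urn A: 2 pink of 9; then Urn B has 13 total).
  0 pink: C(2,0)C(7,1)/C(9,1) = 7/9; then P = 6/13
  1 pink: C(2,1)C(7,0)/C(9,1) = 2/9; then P = 7/13
P(pink from Urn B) = 56/117 ≈ 0.4786.

56/117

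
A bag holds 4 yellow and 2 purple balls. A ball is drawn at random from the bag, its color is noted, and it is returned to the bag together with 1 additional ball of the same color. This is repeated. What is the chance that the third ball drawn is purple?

1/3

Sum over the four possibilities for the first two draws (purple/not-purple each), tracking how the purple count and total change by +1 per draw.
P(third is purple) = 1/3 ≈ 0.3333. (In a Pólya urn every draw has the same marginal probability 2/6.)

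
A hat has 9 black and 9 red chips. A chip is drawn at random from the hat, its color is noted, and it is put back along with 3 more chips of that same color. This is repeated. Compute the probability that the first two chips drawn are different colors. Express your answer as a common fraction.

3/7

Either red then black, or black then red; after the first draw the total is 21.
P = (9/18)·(9/21) + (9/18)·(9/21) = 3/7 ≈ 0.4286.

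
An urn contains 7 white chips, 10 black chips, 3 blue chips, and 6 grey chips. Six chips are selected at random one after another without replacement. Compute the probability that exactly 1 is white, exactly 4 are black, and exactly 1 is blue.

63/3289

Unordered draws without replacement: count favorable combinations over C(26,6).
Favorable = C(7,1) · C(10,4) · C(3,1) · C(6,0) = 4410; total = C(26,6) = 230230.
P = 4410/230230 = 63/3289 ≈ 0.0192.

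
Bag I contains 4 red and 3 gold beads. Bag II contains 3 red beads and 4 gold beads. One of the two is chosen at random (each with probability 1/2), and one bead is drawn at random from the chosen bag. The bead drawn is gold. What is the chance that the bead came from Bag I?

P(gold | Bag I) = 3/7; P(gold | Bag II) = 4/7.
P(gold) = 1/2·3/7 + 1/2·4/7 = 1/2.
By Bayes' rule, P(Bag I | gold) = 3/14 / 1/2 = 3/7 ≈ 0.4286.

3/7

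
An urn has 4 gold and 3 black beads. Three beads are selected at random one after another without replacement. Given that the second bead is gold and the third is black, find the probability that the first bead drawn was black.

2/5

P(first=black and the second bead is gold and the third is black) = (3/7)·(4/6)·(2/5) = 4/35.
P(E) = Σ over first color = 6/35 + 4/35 = 2/7.
By Bayes, P(first=black | E) = 4/35 / 2/7 = 2/5 ≈ 0.4000.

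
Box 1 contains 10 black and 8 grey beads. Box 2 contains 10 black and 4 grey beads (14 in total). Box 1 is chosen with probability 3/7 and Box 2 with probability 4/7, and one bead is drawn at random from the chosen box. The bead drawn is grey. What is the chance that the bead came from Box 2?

P(grey | Box 1) = 4/9; P(grey | Box 2) = 2/7.
P(grey) = 3/7·4/9 + 4/7·2/7 = 52/147.
By Bayes' rule, P(Box 2 | grey) = 8/49 / 52/147 = 6/13 ≈ 0.4615.

6/13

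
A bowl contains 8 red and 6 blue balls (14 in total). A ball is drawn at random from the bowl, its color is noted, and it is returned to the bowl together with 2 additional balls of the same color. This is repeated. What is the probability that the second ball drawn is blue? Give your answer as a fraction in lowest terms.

Condition on the first draw. If first is blue (prob 6/14), second-blue has prob (8)/(16); if not (prob 8/14), it has prob 6/(16).
P = (6/14)·(8/16) + (8/14)·(6/16) = 3/7 ≈ 0.4286.

3/7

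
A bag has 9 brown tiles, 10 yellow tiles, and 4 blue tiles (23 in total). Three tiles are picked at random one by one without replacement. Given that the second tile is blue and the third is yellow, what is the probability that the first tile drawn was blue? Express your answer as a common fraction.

P(first=blue and the second tile is blue and the third is yellow) = (4/23)·(3/22)·(10/21) = 20/1771.
P(E) = Σ over first color = 60/1771 + 60/1771 + 20/1771 = 20/253.
By Bayes, P(first=blue | E) = 20/1771 / 20/253 = 1/7 ≈ 0.1429.

1/7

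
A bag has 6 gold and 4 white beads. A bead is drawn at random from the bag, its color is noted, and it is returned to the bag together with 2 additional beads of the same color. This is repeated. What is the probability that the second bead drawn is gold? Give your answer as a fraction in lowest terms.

3/5

Condition on the first draw. If first is gold (prob 6/10), second-gold has prob (8)/(12); if not (prob 4/10), it has prob 6/(12).
P = (6/10)·(8/12) + (4/10)·(6/12) = 3/5 ≈ 0.6000.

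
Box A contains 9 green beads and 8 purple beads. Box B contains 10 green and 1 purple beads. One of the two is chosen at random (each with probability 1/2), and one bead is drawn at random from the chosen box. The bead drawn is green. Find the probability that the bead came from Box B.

P(green | Box A) = 9/17; P(green | Box B) = 10/11.
P(green) = 1/2·9/17 + 1/2·10/11 = 269/374.
By Bayes' rule, P(Box B | green) = 5/11 / 269/374 = 170/269 ≈ 0.6320.

170/269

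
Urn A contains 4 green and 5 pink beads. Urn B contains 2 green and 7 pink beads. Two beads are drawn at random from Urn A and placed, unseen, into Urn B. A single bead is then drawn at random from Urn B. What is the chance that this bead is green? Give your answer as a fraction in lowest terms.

Condition on how many of the transferred beads are green (from Urn A: 4 green of 9; then Urn B has 11 total).
  0 green: C(4,0)C(5,2)/C(9,2) = 5/18; then P = 2/11
  1 green: C(4,1)C(5,1)/C(9,2) = 5/9; then P = 3/11
  2 green: C(4,2)C(5,0)/C(9,2) = 1/6; then P = 4/11
P(green from Urn B) = 26/99 ≈ 0.2626.

26/99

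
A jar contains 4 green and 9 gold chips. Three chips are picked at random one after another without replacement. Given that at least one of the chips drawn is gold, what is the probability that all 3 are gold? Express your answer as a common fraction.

14/47

P(all 3 gold) = C(9,3)/C(13,3) = 42/143; P(at least one gold) = 1 − C(4,3)/C(13,3) = 141/143.
Since 'all 3 gold' ⊆ 'at least one gold', P(all 3 | at least one) = 42/143 / 141/143 = 14/47 ≈ 0.2979.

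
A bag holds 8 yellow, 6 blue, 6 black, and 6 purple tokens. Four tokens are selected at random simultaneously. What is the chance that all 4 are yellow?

Unordered draws without replacement: count favorable combinations over C(26,4).
Favorable = C(8,4) · C(6,0) · C(6,0) · C(6,0) = 70; total = C(26,4) = 14950.
P = 70/14950 = 7/1495 ≈ 0.0047.

7/1495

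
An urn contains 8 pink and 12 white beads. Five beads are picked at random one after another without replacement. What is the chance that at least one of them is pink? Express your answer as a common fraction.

Use the complement: P(at least one pink) = 1 − P(no pink).
P(none) = C(12,5)/C(20,5) = 792/15504.
So P = 1 − 792/15504 = 613/646 ≈ 0.9489.

613/646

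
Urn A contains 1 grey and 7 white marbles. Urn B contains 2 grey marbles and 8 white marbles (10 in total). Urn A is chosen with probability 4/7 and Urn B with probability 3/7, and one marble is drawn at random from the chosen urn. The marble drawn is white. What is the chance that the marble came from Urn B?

P(white | Urn A) = 7/8; P(white | Urn B) = 4/5.
P(white) = 4/7·7/8 + 3/7·4/5 = 59/70.
By Bayes' rule, P(Urn B | white) = 12/35 / 59/70 = 24/59 ≈ 0.4068.

24/59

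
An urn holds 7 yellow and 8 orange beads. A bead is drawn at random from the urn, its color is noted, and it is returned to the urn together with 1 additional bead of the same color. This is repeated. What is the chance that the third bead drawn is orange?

Sum over the four possibilities for the first two draws (orange/not-orange each), tracking how the orange count and total change by +1 per draw.
P(third is orange) = 8/15 ≈ 0.5333. (In a Pólya urn every draw has the same marginal probability 8/15.)

8/15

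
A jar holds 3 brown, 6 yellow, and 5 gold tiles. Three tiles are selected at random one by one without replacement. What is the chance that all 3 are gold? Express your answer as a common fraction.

Multiply the conditional probability of each draw in order, without replacement, so each draw removes one from its color and from the total.
P = (5/14) · (4/13) · (3/12) = 5/182 ≈ 0.0275.

5/182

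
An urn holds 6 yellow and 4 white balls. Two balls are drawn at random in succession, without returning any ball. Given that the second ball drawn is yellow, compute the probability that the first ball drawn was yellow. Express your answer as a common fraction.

P(first=yellow and the second ball drawn is yellow) = (6/10)·(5/9) = 1/3.
P(the second ball drawn is yellow) = Σ over first color = 1/3 + 4/15 = 3/5.
By Bayes, P(first=yellow | the second ball drawn is yellow) = 1/3 / 3/5 = 5/9 ≈ 0.5556.

5/9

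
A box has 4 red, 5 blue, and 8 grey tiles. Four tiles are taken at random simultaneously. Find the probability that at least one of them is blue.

Use the complement: P(at least one blue) = 1 − P(no blue).
P(none) = C(12,4)/C(17,4) = 495/2380.
So P = 1 − 495/2380 = 377/476 ≈ 0.7920.

377/476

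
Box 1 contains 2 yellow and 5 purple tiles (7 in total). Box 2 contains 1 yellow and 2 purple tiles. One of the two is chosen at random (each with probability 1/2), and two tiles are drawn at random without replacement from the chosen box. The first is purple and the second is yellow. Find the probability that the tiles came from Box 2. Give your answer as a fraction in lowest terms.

7/12

P(E | Box 1) = 5/21; P(E | Box 2) = 1/3.
P(E) = 1/2·5/21 + 1/2·1/3 = 2/7.
By Bayes' rule, P(Box 2 | E) = 1/6 / 2/7 = 7/12 ≈ 0.5833.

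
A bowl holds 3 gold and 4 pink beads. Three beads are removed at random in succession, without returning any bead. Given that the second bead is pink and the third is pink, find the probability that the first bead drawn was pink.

P(first=pink and the second bead is pink and the third is pink) = (4/7)·(3/6)·(2/5) = 4/35.
P(E) = Σ over first color = 6/35 + 4/35 = 2/7.
By Bayes, P(first=pink | E) = 4/35 / 2/7 = 2/5 ≈ 0.4000.

2/5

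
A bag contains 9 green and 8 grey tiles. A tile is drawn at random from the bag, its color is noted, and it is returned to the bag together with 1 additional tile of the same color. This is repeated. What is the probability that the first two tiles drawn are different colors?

8/17

Either grey then green, or green then grey; after the first draw the total is 18.
P = (8/17)·(9/18) + (9/17)·(8/18) = 8/17 ≈ 0.4706.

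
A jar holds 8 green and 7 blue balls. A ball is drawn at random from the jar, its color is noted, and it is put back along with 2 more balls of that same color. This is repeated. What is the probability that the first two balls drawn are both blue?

21/85

After a blue draw the jar holds 9 blue out of 17.
P = (7/15)·(9/17) = 21/85 ≈ 0.2471.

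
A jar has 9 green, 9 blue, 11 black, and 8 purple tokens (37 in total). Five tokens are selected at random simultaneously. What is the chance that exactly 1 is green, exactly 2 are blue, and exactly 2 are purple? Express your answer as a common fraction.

144/6919

Unordered draws without replacement: count favorable combinations over C(37,5).
Favorable = C(9,1) · C(9,2) · C(11,0) · C(8,2) = 9072; total = C(37,5) = 435897.
P = 9072/435897 = 144/6919 ≈ 0.0208.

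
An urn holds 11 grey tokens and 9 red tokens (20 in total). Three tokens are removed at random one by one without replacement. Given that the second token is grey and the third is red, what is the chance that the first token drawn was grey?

P(first=grey and the second token is grey and the third is red) = (11/20)·(10/19)·(9/18) = 11/76.
P(E) = Σ over first color = 11/76 + 11/95 = 99/380.
By Bayes, P(first=grey | E) = 11/76 / 99/380 = 5/9 ≈ 0.5556.

5/9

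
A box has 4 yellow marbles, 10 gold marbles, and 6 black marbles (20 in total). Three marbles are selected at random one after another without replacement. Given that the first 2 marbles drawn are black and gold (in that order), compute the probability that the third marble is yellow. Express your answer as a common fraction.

After removing 1 gold, 1 black, the box has 4 yellow out of 18 remaining.
P(third is yellow | given) = 4/18 = 2/9 ≈ 0.2222.

2/9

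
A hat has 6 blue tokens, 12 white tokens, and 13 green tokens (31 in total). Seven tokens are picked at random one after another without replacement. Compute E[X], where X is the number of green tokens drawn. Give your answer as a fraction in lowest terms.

91/31

By linearity of expectation, E[X] = Σ P(draw i is green); by symmetry each draw (even without replacement) has P(green) = 13/31.
E[X] = 7 · 13/31 = 91/31 ≈ 2.9355.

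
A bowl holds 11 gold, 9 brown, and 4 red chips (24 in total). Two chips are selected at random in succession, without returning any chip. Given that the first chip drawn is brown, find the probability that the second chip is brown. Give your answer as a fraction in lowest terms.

8/23

After removing 1 brown, the bowl has 8 brown out of 23 remaining.
P(second is brown | given) = 8/23 ≈ 0.3478.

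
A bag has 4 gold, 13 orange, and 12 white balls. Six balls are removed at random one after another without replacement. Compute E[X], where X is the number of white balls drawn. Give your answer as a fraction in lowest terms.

72/29

By linearity of expectation, E[X] = Σ P(draw i is white); by symmetry each draw (even without replacement) has P(white) = 12/29.
E[X] = 6 · 12/29 = 72/29 ≈ 2.4828.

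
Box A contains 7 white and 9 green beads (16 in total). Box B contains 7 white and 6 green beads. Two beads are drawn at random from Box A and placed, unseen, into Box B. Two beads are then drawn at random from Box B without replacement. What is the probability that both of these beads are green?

Condition on how many of the transferred beads are green (from Box A: 9 green of 16; then Box B has 15 total).
  0 green: C(9,0)C(7,2)/C(16,2) = 7/40; then P = C(6,2)/C(15,2) = 1/7
  1 green: C(9,1)C(7,1)/C(16,2) = 21/40; then P = C(7,2)/C(15,2) = 1/5
  2 green: C(9,2)C(7,0)/C(16,2) = 3/10; then P = C(8,2)/C(15,2) = 4/15
P(both green) = 21/100 ≈ 0.2100.

21/100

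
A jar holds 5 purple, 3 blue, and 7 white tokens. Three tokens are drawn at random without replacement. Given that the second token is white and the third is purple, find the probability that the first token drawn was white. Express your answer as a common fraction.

P(first=white and the second token is white and the third is purple) = (7/15)·(6/14)·(5/13) = 1/13.
P(E) = Σ over first color = 2/39 + 1/26 + 1/13 = 1/6.
By Bayes, P(first=white | E) = 1/13 / 1/6 = 6/13 ≈ 0.4615.

6/13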